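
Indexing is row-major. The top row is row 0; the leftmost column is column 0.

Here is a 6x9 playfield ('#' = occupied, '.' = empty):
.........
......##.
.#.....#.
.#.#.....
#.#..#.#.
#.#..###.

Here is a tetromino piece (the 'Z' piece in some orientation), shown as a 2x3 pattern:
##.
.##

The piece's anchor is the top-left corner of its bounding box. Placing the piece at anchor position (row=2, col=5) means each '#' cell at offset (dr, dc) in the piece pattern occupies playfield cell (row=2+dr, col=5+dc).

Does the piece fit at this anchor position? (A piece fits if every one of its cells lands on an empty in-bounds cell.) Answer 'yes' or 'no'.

Check each piece cell at anchor (2, 5):
  offset (0,0) -> (2,5): empty -> OK
  offset (0,1) -> (2,6): empty -> OK
  offset (1,1) -> (3,6): empty -> OK
  offset (1,2) -> (3,7): empty -> OK
All cells valid: yes

Answer: yes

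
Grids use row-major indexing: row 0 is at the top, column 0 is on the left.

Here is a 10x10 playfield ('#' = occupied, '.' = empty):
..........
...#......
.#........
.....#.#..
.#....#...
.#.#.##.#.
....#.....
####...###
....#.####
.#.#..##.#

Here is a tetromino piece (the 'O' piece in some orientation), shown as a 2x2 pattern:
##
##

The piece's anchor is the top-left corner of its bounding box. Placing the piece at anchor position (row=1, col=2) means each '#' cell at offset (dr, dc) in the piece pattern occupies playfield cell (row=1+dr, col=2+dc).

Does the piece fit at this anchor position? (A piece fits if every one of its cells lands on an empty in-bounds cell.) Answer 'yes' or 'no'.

Answer: no

Derivation:
Check each piece cell at anchor (1, 2):
  offset (0,0) -> (1,2): empty -> OK
  offset (0,1) -> (1,3): occupied ('#') -> FAIL
  offset (1,0) -> (2,2): empty -> OK
  offset (1,1) -> (2,3): empty -> OK
All cells valid: no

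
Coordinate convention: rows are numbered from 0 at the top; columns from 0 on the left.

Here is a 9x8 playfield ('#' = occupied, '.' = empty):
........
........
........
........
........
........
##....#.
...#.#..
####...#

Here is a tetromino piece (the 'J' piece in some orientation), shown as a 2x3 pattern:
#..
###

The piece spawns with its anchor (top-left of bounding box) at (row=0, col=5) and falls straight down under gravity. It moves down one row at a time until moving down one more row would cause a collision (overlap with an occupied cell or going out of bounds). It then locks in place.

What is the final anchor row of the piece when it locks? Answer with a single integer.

Answer: 4

Derivation:
Spawn at (row=0, col=5). Try each row:
  row 0: fits
  row 1: fits
  row 2: fits
  row 3: fits
  row 4: fits
  row 5: blocked -> lock at row 4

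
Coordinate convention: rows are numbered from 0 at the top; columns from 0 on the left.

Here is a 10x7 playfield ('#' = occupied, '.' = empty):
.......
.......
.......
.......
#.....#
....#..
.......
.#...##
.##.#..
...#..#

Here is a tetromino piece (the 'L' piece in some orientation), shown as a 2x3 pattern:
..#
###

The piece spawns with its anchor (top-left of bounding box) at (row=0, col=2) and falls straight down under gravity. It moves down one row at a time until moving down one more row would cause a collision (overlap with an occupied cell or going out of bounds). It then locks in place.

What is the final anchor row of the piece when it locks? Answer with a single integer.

Spawn at (row=0, col=2). Try each row:
  row 0: fits
  row 1: fits
  row 2: fits
  row 3: fits
  row 4: blocked -> lock at row 3

Answer: 3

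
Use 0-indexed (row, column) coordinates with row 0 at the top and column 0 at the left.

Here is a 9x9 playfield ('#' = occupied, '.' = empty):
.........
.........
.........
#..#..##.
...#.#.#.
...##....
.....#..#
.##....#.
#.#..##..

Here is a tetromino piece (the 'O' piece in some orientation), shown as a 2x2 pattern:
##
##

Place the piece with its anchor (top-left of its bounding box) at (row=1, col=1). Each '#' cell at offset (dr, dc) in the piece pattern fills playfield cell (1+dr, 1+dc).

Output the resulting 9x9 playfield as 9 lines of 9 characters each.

Fill (1+0,1+0) = (1,1)
Fill (1+0,1+1) = (1,2)
Fill (1+1,1+0) = (2,1)
Fill (1+1,1+1) = (2,2)

Answer: .........
.##......
.##......
#..#..##.
...#.#.#.
...##....
.....#..#
.##....#.
#.#..##..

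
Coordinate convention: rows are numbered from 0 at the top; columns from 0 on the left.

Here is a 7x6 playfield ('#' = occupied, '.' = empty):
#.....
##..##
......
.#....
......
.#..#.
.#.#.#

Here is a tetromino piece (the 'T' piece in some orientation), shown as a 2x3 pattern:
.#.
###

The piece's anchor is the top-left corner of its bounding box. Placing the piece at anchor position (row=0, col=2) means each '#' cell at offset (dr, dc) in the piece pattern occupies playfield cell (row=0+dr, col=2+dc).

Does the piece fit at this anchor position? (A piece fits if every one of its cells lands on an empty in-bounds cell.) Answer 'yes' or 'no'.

Answer: no

Derivation:
Check each piece cell at anchor (0, 2):
  offset (0,1) -> (0,3): empty -> OK
  offset (1,0) -> (1,2): empty -> OK
  offset (1,1) -> (1,3): empty -> OK
  offset (1,2) -> (1,4): occupied ('#') -> FAIL
All cells valid: no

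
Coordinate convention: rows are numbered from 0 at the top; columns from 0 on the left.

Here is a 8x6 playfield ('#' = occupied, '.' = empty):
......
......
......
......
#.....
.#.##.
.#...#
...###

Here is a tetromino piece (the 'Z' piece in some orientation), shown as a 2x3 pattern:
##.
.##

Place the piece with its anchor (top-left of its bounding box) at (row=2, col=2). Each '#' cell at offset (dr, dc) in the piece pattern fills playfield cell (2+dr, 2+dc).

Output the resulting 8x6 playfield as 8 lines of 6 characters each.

Fill (2+0,2+0) = (2,2)
Fill (2+0,2+1) = (2,3)
Fill (2+1,2+1) = (3,3)
Fill (2+1,2+2) = (3,4)

Answer: ......
......
..##..
...##.
#.....
.#.##.
.#...#
...###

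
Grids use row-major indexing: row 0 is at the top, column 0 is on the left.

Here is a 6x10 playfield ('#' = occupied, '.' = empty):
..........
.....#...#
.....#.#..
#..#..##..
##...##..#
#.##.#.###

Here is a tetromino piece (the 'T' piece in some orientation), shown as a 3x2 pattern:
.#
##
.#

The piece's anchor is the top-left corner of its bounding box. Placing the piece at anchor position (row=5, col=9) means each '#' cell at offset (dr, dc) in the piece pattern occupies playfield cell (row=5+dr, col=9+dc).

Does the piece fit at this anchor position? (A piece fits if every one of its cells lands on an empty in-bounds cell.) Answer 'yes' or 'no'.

Answer: no

Derivation:
Check each piece cell at anchor (5, 9):
  offset (0,1) -> (5,10): out of bounds -> FAIL
  offset (1,0) -> (6,9): out of bounds -> FAIL
  offset (1,1) -> (6,10): out of bounds -> FAIL
  offset (2,1) -> (7,10): out of bounds -> FAIL
All cells valid: no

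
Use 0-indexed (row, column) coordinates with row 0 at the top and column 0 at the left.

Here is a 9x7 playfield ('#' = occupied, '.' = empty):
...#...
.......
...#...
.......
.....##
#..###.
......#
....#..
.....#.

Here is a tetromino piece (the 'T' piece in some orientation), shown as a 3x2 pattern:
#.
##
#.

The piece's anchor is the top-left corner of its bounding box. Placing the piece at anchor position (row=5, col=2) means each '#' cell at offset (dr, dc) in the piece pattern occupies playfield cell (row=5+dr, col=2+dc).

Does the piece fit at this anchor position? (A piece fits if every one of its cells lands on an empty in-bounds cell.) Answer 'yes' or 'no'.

Answer: yes

Derivation:
Check each piece cell at anchor (5, 2):
  offset (0,0) -> (5,2): empty -> OK
  offset (1,0) -> (6,2): empty -> OK
  offset (1,1) -> (6,3): empty -> OK
  offset (2,0) -> (7,2): empty -> OK
All cells valid: yes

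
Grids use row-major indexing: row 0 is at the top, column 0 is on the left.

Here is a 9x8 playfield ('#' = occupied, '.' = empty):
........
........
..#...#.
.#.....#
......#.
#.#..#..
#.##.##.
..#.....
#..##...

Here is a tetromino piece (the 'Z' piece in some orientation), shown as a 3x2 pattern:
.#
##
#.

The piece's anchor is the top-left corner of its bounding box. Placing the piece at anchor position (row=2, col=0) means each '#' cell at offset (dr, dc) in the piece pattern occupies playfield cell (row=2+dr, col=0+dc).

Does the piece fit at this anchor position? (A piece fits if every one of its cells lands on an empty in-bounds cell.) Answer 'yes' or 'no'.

Check each piece cell at anchor (2, 0):
  offset (0,1) -> (2,1): empty -> OK
  offset (1,0) -> (3,0): empty -> OK
  offset (1,1) -> (3,1): occupied ('#') -> FAIL
  offset (2,0) -> (4,0): empty -> OK
All cells valid: no

Answer: no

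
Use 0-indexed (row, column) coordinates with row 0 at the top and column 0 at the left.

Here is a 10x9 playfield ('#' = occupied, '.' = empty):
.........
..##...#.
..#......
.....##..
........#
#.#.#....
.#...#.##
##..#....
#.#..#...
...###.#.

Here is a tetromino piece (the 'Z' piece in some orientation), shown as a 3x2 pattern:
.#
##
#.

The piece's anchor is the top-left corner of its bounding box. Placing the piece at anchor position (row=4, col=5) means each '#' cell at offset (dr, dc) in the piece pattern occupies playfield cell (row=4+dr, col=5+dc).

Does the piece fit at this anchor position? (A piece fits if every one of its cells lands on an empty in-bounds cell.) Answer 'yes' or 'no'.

Answer: no

Derivation:
Check each piece cell at anchor (4, 5):
  offset (0,1) -> (4,6): empty -> OK
  offset (1,0) -> (5,5): empty -> OK
  offset (1,1) -> (5,6): empty -> OK
  offset (2,0) -> (6,5): occupied ('#') -> FAIL
All cells valid: no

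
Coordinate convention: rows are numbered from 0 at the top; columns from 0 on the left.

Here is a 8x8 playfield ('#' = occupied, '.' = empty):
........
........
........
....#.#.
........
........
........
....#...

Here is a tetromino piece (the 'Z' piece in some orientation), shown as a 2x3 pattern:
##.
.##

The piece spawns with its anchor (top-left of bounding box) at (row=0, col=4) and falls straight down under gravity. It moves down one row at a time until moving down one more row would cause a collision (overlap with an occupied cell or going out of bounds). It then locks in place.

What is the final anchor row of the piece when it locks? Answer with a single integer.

Answer: 1

Derivation:
Spawn at (row=0, col=4). Try each row:
  row 0: fits
  row 1: fits
  row 2: blocked -> lock at row 1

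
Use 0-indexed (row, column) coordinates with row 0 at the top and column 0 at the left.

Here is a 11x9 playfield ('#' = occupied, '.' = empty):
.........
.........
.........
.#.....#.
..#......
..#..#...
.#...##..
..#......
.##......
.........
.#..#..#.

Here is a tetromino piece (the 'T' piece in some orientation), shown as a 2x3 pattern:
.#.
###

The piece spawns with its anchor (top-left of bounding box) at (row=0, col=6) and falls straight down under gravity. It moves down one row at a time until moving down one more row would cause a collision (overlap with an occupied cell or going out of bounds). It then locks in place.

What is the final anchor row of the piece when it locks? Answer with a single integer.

Spawn at (row=0, col=6). Try each row:
  row 0: fits
  row 1: fits
  row 2: blocked -> lock at row 1

Answer: 1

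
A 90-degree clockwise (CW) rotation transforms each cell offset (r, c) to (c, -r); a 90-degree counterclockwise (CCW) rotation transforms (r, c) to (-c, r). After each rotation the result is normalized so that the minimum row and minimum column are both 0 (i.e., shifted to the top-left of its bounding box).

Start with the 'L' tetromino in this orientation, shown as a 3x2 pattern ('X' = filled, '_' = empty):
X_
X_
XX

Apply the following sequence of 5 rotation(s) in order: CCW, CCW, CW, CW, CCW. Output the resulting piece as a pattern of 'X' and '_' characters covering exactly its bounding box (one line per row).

Start:
X_
X_
XX
After rotation 1 (CCW):
__X
XXX
After rotation 2 (CCW):
XX
_X
_X
After rotation 3 (CW):
__X
XXX
After rotation 4 (CW):
X_
X_
XX
After rotation 5 (CCW):
__X
XXX

Answer: __X
XXX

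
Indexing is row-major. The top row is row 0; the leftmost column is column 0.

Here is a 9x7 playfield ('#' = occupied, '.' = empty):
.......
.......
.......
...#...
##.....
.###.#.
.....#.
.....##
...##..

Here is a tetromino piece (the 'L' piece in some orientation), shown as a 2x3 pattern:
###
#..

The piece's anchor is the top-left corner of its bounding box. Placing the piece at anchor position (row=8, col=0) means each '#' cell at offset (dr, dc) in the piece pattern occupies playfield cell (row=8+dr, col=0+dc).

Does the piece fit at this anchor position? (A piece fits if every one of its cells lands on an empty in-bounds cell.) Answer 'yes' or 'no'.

Check each piece cell at anchor (8, 0):
  offset (0,0) -> (8,0): empty -> OK
  offset (0,1) -> (8,1): empty -> OK
  offset (0,2) -> (8,2): empty -> OK
  offset (1,0) -> (9,0): out of bounds -> FAIL
All cells valid: no

Answer: no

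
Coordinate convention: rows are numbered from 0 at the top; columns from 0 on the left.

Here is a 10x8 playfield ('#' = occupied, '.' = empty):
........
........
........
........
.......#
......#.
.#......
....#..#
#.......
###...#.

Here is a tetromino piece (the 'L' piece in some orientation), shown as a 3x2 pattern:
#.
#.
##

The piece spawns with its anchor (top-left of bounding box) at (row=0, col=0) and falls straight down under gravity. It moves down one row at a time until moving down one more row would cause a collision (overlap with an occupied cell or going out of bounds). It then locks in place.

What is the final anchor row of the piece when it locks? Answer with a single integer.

Answer: 3

Derivation:
Spawn at (row=0, col=0). Try each row:
  row 0: fits
  row 1: fits
  row 2: fits
  row 3: fits
  row 4: blocked -> lock at row 3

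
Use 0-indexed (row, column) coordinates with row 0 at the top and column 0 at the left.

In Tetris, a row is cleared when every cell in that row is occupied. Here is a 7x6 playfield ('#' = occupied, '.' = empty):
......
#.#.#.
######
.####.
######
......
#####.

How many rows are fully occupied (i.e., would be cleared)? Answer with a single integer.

Check each row:
  row 0: 6 empty cells -> not full
  row 1: 3 empty cells -> not full
  row 2: 0 empty cells -> FULL (clear)
  row 3: 2 empty cells -> not full
  row 4: 0 empty cells -> FULL (clear)
  row 5: 6 empty cells -> not full
  row 6: 1 empty cell -> not full
Total rows cleared: 2

Answer: 2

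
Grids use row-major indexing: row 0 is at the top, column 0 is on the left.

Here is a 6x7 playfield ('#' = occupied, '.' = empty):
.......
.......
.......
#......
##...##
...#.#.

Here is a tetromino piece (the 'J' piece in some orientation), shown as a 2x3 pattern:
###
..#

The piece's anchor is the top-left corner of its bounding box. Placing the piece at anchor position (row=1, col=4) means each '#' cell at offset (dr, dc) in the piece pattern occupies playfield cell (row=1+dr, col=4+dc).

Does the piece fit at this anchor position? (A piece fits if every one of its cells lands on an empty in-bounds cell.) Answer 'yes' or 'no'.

Check each piece cell at anchor (1, 4):
  offset (0,0) -> (1,4): empty -> OK
  offset (0,1) -> (1,5): empty -> OK
  offset (0,2) -> (1,6): empty -> OK
  offset (1,2) -> (2,6): empty -> OK
All cells valid: yes

Answer: yes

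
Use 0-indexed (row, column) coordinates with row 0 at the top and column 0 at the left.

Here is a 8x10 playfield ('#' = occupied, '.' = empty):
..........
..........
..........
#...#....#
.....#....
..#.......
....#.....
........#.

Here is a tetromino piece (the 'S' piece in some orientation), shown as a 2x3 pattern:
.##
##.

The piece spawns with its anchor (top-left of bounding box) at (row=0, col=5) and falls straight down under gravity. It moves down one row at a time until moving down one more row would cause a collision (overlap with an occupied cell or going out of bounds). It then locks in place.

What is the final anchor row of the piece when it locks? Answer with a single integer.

Answer: 2

Derivation:
Spawn at (row=0, col=5). Try each row:
  row 0: fits
  row 1: fits
  row 2: fits
  row 3: blocked -> lock at row 2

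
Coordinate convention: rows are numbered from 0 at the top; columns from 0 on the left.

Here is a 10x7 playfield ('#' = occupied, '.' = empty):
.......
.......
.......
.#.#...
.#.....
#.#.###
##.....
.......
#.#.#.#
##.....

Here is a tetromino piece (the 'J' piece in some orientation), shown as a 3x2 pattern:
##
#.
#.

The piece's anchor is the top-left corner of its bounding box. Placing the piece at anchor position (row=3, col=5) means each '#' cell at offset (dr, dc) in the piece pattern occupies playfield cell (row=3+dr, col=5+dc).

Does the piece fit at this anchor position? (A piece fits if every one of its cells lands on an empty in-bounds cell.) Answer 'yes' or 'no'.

Answer: no

Derivation:
Check each piece cell at anchor (3, 5):
  offset (0,0) -> (3,5): empty -> OK
  offset (0,1) -> (3,6): empty -> OK
  offset (1,0) -> (4,5): empty -> OK
  offset (2,0) -> (5,5): occupied ('#') -> FAIL
All cells valid: no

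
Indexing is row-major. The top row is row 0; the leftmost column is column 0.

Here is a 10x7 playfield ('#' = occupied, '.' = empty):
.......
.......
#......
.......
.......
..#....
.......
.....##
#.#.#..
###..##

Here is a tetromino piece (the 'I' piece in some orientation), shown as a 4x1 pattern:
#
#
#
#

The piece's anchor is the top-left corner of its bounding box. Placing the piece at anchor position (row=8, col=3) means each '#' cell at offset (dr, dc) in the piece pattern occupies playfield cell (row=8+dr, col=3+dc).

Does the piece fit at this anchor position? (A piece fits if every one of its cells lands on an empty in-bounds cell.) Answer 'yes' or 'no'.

Answer: no

Derivation:
Check each piece cell at anchor (8, 3):
  offset (0,0) -> (8,3): empty -> OK
  offset (1,0) -> (9,3): empty -> OK
  offset (2,0) -> (10,3): out of bounds -> FAIL
  offset (3,0) -> (11,3): out of bounds -> FAIL
All cells valid: no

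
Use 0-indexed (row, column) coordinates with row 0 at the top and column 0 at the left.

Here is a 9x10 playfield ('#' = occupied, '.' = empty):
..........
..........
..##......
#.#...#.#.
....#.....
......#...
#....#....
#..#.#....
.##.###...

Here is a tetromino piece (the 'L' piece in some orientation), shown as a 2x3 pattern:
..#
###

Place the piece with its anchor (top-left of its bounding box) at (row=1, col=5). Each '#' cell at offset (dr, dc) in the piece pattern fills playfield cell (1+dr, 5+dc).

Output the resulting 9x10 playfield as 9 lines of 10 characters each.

Answer: ..........
.......#..
..##.###..
#.#...#.#.
....#.....
......#...
#....#....
#..#.#....
.##.###...

Derivation:
Fill (1+0,5+2) = (1,7)
Fill (1+1,5+0) = (2,5)
Fill (1+1,5+1) = (2,6)
Fill (1+1,5+2) = (2,7)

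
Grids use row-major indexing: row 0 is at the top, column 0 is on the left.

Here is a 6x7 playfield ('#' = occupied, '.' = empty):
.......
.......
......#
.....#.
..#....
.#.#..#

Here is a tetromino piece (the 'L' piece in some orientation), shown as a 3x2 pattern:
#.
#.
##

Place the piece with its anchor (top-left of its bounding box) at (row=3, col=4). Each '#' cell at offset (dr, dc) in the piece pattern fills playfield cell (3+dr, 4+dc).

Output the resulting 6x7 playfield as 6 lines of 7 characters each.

Answer: .......
.......
......#
....##.
..#.#..
.#.####

Derivation:
Fill (3+0,4+0) = (3,4)
Fill (3+1,4+0) = (4,4)
Fill (3+2,4+0) = (5,4)
Fill (3+2,4+1) = (5,5)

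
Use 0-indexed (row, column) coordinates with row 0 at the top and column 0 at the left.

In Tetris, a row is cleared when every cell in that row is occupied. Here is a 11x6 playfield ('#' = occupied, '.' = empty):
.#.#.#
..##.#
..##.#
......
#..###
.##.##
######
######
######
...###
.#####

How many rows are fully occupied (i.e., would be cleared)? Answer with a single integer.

Check each row:
  row 0: 3 empty cells -> not full
  row 1: 3 empty cells -> not full
  row 2: 3 empty cells -> not full
  row 3: 6 empty cells -> not full
  row 4: 2 empty cells -> not full
  row 5: 2 empty cells -> not full
  row 6: 0 empty cells -> FULL (clear)
  row 7: 0 empty cells -> FULL (clear)
  row 8: 0 empty cells -> FULL (clear)
  row 9: 3 empty cells -> not full
  row 10: 1 empty cell -> not full
Total rows cleared: 3

Answer: 3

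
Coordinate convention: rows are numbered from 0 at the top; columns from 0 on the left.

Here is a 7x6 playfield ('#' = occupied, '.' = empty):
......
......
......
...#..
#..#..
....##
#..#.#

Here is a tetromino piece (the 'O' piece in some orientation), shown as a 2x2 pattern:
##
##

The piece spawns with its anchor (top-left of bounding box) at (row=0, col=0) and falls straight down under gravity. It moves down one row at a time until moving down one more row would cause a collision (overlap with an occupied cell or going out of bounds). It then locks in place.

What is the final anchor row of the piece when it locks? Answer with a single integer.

Spawn at (row=0, col=0). Try each row:
  row 0: fits
  row 1: fits
  row 2: fits
  row 3: blocked -> lock at row 2

Answer: 2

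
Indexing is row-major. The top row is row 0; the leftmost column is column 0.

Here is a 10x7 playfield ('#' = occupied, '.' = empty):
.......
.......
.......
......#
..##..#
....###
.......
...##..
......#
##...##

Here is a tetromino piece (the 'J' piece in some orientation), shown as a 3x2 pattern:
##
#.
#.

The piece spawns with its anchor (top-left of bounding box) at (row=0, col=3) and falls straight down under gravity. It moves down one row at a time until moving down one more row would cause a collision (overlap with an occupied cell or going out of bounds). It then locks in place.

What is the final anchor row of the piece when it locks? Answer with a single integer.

Answer: 1

Derivation:
Spawn at (row=0, col=3). Try each row:
  row 0: fits
  row 1: fits
  row 2: blocked -> lock at row 1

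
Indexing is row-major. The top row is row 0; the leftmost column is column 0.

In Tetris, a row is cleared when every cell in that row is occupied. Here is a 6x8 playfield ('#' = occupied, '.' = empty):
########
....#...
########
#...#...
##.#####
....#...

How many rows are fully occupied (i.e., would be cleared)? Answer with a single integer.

Check each row:
  row 0: 0 empty cells -> FULL (clear)
  row 1: 7 empty cells -> not full
  row 2: 0 empty cells -> FULL (clear)
  row 3: 6 empty cells -> not full
  row 4: 1 empty cell -> not full
  row 5: 7 empty cells -> not full
Total rows cleared: 2

Answer: 2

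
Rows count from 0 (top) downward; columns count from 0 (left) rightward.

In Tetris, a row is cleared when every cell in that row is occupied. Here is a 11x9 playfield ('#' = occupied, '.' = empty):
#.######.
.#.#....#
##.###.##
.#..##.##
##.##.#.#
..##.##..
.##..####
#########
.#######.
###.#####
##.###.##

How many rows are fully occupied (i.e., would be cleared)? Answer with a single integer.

Check each row:
  row 0: 2 empty cells -> not full
  row 1: 6 empty cells -> not full
  row 2: 2 empty cells -> not full
  row 3: 4 empty cells -> not full
  row 4: 3 empty cells -> not full
  row 5: 5 empty cells -> not full
  row 6: 3 empty cells -> not full
  row 7: 0 empty cells -> FULL (clear)
  row 8: 2 empty cells -> not full
  row 9: 1 empty cell -> not full
  row 10: 2 empty cells -> not full
Total rows cleared: 1

Answer: 1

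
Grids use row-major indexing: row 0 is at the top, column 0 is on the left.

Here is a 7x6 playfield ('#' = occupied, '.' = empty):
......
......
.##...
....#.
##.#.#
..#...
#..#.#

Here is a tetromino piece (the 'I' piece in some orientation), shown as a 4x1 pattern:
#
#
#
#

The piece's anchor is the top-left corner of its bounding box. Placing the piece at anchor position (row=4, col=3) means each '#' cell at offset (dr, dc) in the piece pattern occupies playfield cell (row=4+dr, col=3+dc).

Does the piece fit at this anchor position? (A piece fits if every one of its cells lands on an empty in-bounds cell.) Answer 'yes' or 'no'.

Check each piece cell at anchor (4, 3):
  offset (0,0) -> (4,3): occupied ('#') -> FAIL
  offset (1,0) -> (5,3): empty -> OK
  offset (2,0) -> (6,3): occupied ('#') -> FAIL
  offset (3,0) -> (7,3): out of bounds -> FAIL
All cells valid: no

Answer: no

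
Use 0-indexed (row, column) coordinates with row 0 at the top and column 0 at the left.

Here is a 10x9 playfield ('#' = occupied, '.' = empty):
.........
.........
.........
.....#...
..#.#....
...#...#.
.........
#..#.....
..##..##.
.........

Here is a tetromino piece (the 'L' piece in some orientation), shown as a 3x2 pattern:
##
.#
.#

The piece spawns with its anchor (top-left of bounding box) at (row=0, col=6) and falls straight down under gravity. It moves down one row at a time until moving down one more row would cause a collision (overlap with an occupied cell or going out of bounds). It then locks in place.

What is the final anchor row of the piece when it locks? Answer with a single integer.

Spawn at (row=0, col=6). Try each row:
  row 0: fits
  row 1: fits
  row 2: fits
  row 3: blocked -> lock at row 2

Answer: 2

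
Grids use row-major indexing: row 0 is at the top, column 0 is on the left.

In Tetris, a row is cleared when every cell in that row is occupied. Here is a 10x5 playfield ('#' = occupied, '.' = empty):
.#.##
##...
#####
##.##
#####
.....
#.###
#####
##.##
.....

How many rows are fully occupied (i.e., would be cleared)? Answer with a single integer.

Answer: 3

Derivation:
Check each row:
  row 0: 2 empty cells -> not full
  row 1: 3 empty cells -> not full
  row 2: 0 empty cells -> FULL (clear)
  row 3: 1 empty cell -> not full
  row 4: 0 empty cells -> FULL (clear)
  row 5: 5 empty cells -> not full
  row 6: 1 empty cell -> not full
  row 7: 0 empty cells -> FULL (clear)
  row 8: 1 empty cell -> not full
  row 9: 5 empty cells -> not full
Total rows cleared: 3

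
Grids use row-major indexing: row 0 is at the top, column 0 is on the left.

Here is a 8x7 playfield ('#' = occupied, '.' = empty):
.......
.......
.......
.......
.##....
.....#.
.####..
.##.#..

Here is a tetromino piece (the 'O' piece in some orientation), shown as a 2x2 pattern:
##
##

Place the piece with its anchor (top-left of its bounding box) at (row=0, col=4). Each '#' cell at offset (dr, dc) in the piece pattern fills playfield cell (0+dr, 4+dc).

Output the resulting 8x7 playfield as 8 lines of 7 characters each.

Answer: ....##.
....##.
.......
.......
.##....
.....#.
.####..
.##.#..

Derivation:
Fill (0+0,4+0) = (0,4)
Fill (0+0,4+1) = (0,5)
Fill (0+1,4+0) = (1,4)
Fill (0+1,4+1) = (1,5)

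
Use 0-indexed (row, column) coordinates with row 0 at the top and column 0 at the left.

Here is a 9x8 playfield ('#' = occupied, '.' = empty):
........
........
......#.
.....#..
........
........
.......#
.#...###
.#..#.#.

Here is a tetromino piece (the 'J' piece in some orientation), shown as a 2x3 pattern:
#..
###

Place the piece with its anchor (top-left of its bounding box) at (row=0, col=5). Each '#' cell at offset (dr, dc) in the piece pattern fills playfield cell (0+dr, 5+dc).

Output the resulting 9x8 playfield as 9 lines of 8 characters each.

Answer: .....#..
.....###
......#.
.....#..
........
........
.......#
.#...###
.#..#.#.

Derivation:
Fill (0+0,5+0) = (0,5)
Fill (0+1,5+0) = (1,5)
Fill (0+1,5+1) = (1,6)
Fill (0+1,5+2) = (1,7)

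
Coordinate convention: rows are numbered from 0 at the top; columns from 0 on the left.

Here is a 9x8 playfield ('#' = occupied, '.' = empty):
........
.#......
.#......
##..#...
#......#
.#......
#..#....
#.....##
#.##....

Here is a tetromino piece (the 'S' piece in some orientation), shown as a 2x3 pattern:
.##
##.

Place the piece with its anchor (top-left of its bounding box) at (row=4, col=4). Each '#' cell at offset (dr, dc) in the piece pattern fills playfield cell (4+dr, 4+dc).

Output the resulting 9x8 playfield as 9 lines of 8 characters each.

Fill (4+0,4+1) = (4,5)
Fill (4+0,4+2) = (4,6)
Fill (4+1,4+0) = (5,4)
Fill (4+1,4+1) = (5,5)

Answer: ........
.#......
.#......
##..#...
#....###
.#..##..
#..#....
#.....##
#.##....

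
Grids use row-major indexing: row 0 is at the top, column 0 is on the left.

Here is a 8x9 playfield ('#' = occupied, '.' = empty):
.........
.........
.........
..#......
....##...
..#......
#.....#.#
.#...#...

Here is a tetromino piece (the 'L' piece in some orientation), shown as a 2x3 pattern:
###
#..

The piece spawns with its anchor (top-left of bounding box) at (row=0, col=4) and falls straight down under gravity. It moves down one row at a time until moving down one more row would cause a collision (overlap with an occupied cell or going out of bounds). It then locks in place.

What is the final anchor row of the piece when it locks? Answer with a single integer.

Spawn at (row=0, col=4). Try each row:
  row 0: fits
  row 1: fits
  row 2: fits
  row 3: blocked -> lock at row 2

Answer: 2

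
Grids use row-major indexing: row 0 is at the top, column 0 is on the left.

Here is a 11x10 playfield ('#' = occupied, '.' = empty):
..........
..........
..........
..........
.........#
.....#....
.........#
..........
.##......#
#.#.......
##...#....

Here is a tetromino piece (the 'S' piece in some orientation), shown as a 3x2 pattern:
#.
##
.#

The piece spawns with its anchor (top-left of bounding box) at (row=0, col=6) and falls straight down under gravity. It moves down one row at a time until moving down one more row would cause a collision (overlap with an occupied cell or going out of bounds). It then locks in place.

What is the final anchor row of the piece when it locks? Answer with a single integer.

Spawn at (row=0, col=6). Try each row:
  row 0: fits
  row 1: fits
  row 2: fits
  row 3: fits
  row 4: fits
  row 5: fits
  row 6: fits
  row 7: fits
  row 8: fits
  row 9: blocked -> lock at row 8

Answer: 8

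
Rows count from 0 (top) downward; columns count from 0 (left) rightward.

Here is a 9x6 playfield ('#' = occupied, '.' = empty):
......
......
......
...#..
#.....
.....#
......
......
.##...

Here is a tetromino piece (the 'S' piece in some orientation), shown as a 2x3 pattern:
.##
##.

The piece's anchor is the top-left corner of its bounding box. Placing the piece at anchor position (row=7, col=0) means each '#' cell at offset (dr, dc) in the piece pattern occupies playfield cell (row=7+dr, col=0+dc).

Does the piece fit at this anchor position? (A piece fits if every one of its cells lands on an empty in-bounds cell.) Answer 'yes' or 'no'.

Check each piece cell at anchor (7, 0):
  offset (0,1) -> (7,1): empty -> OK
  offset (0,2) -> (7,2): empty -> OK
  offset (1,0) -> (8,0): empty -> OK
  offset (1,1) -> (8,1): occupied ('#') -> FAIL
All cells valid: no

Answer: no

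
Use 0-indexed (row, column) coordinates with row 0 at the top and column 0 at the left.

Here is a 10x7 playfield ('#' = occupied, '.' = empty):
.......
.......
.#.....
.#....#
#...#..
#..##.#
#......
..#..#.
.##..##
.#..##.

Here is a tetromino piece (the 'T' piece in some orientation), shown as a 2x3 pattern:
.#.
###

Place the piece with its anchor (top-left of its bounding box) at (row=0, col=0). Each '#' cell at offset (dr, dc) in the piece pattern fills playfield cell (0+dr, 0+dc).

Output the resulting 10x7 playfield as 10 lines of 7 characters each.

Answer: .#.....
###....
.#.....
.#....#
#...#..
#..##.#
#......
..#..#.
.##..##
.#..##.

Derivation:
Fill (0+0,0+1) = (0,1)
Fill (0+1,0+0) = (1,0)
Fill (0+1,0+1) = (1,1)
Fill (0+1,0+2) = (1,2)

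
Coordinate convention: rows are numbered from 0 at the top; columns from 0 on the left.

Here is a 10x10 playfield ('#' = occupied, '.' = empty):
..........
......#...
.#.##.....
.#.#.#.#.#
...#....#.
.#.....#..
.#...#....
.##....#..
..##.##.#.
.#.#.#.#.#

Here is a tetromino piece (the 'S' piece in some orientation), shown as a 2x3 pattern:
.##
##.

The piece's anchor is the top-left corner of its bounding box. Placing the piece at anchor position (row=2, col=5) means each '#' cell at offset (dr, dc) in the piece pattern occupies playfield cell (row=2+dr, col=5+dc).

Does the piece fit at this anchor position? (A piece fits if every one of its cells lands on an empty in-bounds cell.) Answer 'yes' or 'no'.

Check each piece cell at anchor (2, 5):
  offset (0,1) -> (2,6): empty -> OK
  offset (0,2) -> (2,7): empty -> OK
  offset (1,0) -> (3,5): occupied ('#') -> FAIL
  offset (1,1) -> (3,6): empty -> OK
All cells valid: no

Answer: no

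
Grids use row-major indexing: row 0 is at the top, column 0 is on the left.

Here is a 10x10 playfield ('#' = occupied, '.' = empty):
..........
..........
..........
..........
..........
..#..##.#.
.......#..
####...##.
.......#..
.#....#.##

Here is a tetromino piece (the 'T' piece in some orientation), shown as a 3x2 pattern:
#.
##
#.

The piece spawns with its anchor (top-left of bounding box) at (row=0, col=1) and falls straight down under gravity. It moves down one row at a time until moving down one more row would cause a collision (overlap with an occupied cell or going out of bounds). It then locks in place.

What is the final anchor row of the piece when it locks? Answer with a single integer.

Spawn at (row=0, col=1). Try each row:
  row 0: fits
  row 1: fits
  row 2: fits
  row 3: fits
  row 4: blocked -> lock at row 3

Answer: 3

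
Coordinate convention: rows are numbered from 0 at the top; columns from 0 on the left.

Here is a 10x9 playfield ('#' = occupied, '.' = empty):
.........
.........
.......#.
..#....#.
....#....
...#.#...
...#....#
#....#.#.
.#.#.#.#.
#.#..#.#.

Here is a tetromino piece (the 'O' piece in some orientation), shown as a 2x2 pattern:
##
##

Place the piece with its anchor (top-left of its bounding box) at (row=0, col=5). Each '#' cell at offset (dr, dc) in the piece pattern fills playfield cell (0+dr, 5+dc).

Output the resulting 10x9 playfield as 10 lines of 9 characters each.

Answer: .....##..
.....##..
.......#.
..#....#.
....#....
...#.#...
...#....#
#....#.#.
.#.#.#.#.
#.#..#.#.

Derivation:
Fill (0+0,5+0) = (0,5)
Fill (0+0,5+1) = (0,6)
Fill (0+1,5+0) = (1,5)
Fill (0+1,5+1) = (1,6)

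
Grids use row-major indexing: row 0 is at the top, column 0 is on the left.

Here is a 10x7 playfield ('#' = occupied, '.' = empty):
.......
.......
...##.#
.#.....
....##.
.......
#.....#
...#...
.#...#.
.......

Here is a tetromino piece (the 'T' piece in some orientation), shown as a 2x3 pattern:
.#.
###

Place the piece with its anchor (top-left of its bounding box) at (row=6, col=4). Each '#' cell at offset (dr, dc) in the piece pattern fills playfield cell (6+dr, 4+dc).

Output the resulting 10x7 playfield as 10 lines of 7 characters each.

Answer: .......
.......
...##.#
.#.....
....##.
.......
#....##
...####
.#...#.
.......

Derivation:
Fill (6+0,4+1) = (6,5)
Fill (6+1,4+0) = (7,4)
Fill (6+1,4+1) = (7,5)
Fill (6+1,4+2) = (7,6)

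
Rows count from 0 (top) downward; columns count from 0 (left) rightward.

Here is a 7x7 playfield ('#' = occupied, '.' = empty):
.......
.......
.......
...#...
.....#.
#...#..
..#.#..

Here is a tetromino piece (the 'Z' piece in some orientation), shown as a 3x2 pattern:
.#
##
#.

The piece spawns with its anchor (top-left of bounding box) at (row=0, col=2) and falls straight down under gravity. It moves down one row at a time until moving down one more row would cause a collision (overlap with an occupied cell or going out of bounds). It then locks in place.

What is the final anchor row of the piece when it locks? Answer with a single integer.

Spawn at (row=0, col=2). Try each row:
  row 0: fits
  row 1: fits
  row 2: blocked -> lock at row 1

Answer: 1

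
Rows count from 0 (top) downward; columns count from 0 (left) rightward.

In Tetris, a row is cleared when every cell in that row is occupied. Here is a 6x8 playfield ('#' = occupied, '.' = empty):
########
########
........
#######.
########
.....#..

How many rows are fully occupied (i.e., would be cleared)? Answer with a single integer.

Check each row:
  row 0: 0 empty cells -> FULL (clear)
  row 1: 0 empty cells -> FULL (clear)
  row 2: 8 empty cells -> not full
  row 3: 1 empty cell -> not full
  row 4: 0 empty cells -> FULL (clear)
  row 5: 7 empty cells -> not full
Total rows cleared: 3

Answer: 3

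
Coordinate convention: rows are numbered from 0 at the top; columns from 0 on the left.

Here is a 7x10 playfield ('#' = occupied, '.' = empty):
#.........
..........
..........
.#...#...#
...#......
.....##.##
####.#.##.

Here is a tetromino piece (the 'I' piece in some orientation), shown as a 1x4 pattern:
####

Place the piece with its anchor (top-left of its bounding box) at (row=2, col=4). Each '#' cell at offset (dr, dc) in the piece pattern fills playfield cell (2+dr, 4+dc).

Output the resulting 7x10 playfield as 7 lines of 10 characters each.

Fill (2+0,4+0) = (2,4)
Fill (2+0,4+1) = (2,5)
Fill (2+0,4+2) = (2,6)
Fill (2+0,4+3) = (2,7)

Answer: #.........
..........
....####..
.#...#...#
...#......
.....##.##
####.#.##.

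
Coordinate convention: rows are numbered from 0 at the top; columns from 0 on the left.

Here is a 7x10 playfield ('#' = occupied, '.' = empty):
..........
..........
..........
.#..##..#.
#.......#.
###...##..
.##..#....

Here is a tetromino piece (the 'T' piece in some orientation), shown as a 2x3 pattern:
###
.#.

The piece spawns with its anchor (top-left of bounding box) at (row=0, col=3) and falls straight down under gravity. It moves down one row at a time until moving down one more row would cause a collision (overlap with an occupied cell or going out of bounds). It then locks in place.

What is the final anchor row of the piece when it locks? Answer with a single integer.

Answer: 1

Derivation:
Spawn at (row=0, col=3). Try each row:
  row 0: fits
  row 1: fits
  row 2: blocked -> lock at row 1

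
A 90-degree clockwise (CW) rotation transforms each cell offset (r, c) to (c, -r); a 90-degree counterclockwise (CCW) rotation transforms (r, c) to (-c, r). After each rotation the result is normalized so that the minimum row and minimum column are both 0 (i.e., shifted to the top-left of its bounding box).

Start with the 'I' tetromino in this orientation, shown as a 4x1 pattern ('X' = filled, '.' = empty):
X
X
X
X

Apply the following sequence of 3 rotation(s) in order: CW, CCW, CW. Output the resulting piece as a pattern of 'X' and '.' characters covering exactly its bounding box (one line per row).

Answer: XXXX

Derivation:
Start:
X
X
X
X
After rotation 1 (CW):
XXXX
After rotation 2 (CCW):
X
X
X
X
After rotation 3 (CW):
XXXX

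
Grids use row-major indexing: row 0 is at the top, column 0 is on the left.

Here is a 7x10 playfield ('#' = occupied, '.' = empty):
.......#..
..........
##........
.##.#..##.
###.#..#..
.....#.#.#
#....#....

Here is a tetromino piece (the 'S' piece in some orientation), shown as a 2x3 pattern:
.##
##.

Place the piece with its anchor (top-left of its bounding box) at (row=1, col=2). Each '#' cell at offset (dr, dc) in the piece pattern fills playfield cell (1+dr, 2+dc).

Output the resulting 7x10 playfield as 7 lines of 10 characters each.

Answer: .......#..
...##.....
####......
.##.#..##.
###.#..#..
.....#.#.#
#....#....

Derivation:
Fill (1+0,2+1) = (1,3)
Fill (1+0,2+2) = (1,4)
Fill (1+1,2+0) = (2,2)
Fill (1+1,2+1) = (2,3)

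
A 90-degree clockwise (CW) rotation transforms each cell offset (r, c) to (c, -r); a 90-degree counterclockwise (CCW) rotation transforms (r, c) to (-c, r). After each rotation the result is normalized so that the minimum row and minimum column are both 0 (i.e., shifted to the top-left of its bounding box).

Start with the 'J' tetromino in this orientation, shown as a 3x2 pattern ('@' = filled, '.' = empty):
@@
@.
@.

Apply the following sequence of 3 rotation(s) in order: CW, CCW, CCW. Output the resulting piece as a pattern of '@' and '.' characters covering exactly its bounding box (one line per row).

Start:
@@
@.
@.
After rotation 1 (CW):
@@@
..@
After rotation 2 (CCW):
@@
@.
@.
After rotation 3 (CCW):
@..
@@@

Answer: @..
@@@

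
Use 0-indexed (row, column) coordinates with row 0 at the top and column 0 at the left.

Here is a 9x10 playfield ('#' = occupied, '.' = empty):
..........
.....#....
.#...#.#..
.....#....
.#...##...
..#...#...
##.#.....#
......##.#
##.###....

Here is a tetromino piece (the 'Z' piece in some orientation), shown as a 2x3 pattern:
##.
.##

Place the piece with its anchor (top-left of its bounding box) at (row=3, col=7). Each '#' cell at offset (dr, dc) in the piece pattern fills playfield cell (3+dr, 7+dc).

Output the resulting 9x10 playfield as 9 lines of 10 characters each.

Fill (3+0,7+0) = (3,7)
Fill (3+0,7+1) = (3,8)
Fill (3+1,7+1) = (4,8)
Fill (3+1,7+2) = (4,9)

Answer: ..........
.....#....
.#...#.#..
.....#.##.
.#...##.##
..#...#...
##.#.....#
......##.#
##.###....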